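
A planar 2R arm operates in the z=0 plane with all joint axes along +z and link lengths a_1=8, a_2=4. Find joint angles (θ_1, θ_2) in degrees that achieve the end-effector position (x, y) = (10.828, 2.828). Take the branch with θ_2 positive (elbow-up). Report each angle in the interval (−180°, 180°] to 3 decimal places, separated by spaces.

-0.006 45.015

cos θ_2 = (125.2432−8²−4²)/(2·8·4) = 0.7069; θ_2 = 45.0148° (elbow-up)
β = atan2(2.8280,10.8280) = 14.6372°; ψ = atan2(2.8292,10.8277) = 14.6434°
θ_1 = β − ψ = -0.0061°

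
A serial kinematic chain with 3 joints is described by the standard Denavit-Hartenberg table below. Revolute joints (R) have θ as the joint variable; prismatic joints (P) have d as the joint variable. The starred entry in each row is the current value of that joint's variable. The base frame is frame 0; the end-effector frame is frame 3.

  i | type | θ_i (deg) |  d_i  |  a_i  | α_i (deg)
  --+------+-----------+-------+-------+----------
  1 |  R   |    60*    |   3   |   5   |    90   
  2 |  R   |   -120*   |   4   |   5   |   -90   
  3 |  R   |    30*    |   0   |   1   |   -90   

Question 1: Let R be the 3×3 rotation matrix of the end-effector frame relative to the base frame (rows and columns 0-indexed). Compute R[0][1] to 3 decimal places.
End-effector y-axis (col 1 of R) = (-0.4330,-0.7500,0.5000)
R[0][1] = -0.4330

-0.433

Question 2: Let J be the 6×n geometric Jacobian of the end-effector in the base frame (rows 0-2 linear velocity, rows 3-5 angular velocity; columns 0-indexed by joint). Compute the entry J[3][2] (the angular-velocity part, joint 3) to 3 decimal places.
0.433

axis z_2 = (0.4330,0.7500,-0.5000); lever o_n−o_2 = (-0.6495,-0.1250,-0.7500)
cross product → J_v[:, 2] = (-0.6250,0.6495,0.4330)
J_ω[:, 2] = z_2
entry J[3][2] = 0.4330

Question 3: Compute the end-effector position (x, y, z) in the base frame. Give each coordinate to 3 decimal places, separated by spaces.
4.065 0.040 -2.080

after link 1: o_1 = (2.5000, 4.3301, 3.0000)
after link 2: o_2 = (4.7141, 0.1651, -1.3301)
after link 3: o_3 = (4.0646, 0.0401, -2.0801)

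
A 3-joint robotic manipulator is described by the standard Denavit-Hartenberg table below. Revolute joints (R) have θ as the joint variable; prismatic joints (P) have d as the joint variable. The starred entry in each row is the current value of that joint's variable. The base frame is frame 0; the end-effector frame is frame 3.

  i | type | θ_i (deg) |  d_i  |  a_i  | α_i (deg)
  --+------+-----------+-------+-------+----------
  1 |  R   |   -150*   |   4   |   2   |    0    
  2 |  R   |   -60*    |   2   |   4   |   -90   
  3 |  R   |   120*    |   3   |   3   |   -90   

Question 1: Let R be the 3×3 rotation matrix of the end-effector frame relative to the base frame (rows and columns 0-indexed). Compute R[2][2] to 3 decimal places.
End-effector z-axis (col 2 of R) = (0.7500,-0.4330,0.5000)
R[2][2] = 0.5000

0.500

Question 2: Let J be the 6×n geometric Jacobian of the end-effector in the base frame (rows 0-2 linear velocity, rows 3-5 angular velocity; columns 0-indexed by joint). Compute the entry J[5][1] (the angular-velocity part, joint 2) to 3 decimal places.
axis z_1 = (0.0000,0.0000,1.0000); lever o_n−o_1 = (-3.6651,-1.3481,-0.5981)
cross product → J_v[:, 1] = (1.3481,-3.6651,0.0000)
J_ω[:, 1] = z_1
entry J[5][1] = 1.0000

1.000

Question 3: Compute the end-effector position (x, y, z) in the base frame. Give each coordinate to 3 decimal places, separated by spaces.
-5.397 -2.348 3.402

after link 1: o_1 = (-1.7321, -1.0000, 4.0000)
after link 2: o_2 = (-5.1962, 1.0000, 6.0000)
after link 3: o_3 = (-5.3971, -2.3481, 3.4019)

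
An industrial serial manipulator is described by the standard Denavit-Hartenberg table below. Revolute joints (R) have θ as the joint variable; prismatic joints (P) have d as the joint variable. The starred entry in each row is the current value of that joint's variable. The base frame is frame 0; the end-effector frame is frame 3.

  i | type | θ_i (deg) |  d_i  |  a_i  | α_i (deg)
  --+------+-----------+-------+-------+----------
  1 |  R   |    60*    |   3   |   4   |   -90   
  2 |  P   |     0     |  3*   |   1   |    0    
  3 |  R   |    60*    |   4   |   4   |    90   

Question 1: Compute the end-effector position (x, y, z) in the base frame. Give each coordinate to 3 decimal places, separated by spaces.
after link 1: o_1 = (2.0000, 3.4641, 3.0000)
after link 2: o_2 = (-0.0981, 5.8301, 3.0000)
after link 3: o_3 = (-2.5622, 9.5622, -0.4641)

-2.562 9.562 -0.464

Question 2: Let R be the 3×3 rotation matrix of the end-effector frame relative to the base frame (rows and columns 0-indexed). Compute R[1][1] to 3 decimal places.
End-effector y-axis (col 1 of R) = (-0.8660,0.5000,0.0000)
R[1][1] = 0.5000

0.500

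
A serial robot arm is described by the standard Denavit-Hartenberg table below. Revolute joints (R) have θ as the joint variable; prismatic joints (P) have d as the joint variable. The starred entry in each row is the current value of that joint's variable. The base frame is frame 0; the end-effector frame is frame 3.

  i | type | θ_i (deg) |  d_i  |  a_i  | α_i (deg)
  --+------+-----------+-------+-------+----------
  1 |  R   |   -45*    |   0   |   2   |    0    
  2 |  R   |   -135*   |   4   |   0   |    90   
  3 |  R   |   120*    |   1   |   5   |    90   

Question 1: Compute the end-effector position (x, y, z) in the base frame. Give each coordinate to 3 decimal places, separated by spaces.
after link 1: o_1 = (1.4142, -1.4142, 0.0000)
after link 2: o_2 = (1.4142, -1.4142, 4.0000)
after link 3: o_3 = (3.9142, -0.4142, 8.3301)

3.914 -0.414 8.330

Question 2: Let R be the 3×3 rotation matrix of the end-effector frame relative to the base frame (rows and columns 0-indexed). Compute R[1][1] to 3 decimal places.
1.000

End-effector y-axis (col 1 of R) = (-0.0000,1.0000,0.0000)
R[1][1] = 1.0000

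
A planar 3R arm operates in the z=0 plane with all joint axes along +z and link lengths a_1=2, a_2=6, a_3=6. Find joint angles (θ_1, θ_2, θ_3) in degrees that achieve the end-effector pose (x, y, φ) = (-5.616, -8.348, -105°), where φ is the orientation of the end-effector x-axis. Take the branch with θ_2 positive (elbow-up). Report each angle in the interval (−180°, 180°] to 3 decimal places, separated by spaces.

94.253 135.020 25.727

wrist centre = target − a_3·(cos φ, sin φ) = (-4.0631, -2.5524)
cos θ_2 = (23.0236−2²−6²)/(2·2·6) = -0.7073; θ_2 = 135.0196° (elbow-up)
β = atan2(-2.5524,-4.0631) = -147.8628°; ψ = atan2(4.2412,-2.2441) = 117.8841°
θ_1 = β − ψ = -265.7469°
θ_3 = φ − θ_1 − θ_2 = 25.7274° (wrapped to (-180°,180°])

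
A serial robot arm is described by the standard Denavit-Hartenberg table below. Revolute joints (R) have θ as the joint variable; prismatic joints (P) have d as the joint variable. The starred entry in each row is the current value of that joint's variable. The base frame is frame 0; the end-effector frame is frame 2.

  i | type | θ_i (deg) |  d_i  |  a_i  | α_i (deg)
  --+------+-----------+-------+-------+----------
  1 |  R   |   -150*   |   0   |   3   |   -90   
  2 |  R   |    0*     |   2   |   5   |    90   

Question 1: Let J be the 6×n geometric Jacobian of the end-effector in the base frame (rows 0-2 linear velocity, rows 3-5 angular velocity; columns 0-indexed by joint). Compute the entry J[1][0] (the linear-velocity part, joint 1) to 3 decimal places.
axis z_0 = ẑ; lever o_n−o_0 = (-5.9282,-5.7321,0.0000)
cross product → J_v[:, 0] = (5.7321,-5.9282,0.0000)
J_ω[:, 0] = z_0
entry J[1][0] = -5.9282

-5.928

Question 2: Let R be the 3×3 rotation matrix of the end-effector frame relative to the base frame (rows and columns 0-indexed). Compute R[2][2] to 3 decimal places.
End-effector z-axis (col 2 of R) = (0.0000,0.0000,1.0000)
R[2][2] = 1.0000

1.000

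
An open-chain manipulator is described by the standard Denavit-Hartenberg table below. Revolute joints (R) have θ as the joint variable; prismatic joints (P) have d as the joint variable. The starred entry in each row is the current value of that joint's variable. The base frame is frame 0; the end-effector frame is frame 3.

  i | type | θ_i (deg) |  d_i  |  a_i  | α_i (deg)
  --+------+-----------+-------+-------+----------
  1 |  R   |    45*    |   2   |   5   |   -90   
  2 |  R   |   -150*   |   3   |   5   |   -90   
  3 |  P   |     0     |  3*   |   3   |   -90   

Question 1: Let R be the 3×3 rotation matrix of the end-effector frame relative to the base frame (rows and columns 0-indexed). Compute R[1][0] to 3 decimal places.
End-effector x-axis (col 0 of R) = (-0.6124,-0.6124,0.5000)
R[1][0] = -0.6124

-0.612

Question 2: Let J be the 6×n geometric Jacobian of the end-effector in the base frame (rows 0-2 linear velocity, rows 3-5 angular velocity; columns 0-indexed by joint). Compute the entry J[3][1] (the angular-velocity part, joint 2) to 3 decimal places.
axis z_1 = (-0.7071,0.7071,0.0000); lever o_n−o_1 = (-5.9596,-1.7170,6.5981)
cross product → J_v[:, 1] = (4.6655,4.6655,5.4282)
J_ω[:, 1] = z_1
entry J[3][1] = -0.7071

-0.707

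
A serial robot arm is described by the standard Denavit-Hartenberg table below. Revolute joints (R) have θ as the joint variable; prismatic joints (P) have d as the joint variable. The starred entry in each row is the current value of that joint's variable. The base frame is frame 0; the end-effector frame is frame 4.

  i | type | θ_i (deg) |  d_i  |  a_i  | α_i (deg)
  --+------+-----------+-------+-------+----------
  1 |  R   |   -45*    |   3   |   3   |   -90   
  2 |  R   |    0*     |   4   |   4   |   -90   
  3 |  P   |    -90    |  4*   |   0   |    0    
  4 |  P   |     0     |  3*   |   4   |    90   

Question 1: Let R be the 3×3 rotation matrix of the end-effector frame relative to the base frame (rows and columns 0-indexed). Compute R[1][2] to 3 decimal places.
End-effector z-axis (col 2 of R) = (-0.7071,0.7071,-0.0000)
R[1][2] = 0.7071

0.707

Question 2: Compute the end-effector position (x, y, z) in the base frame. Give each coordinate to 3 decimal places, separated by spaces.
10.607 0.707 -4.000

after link 1: o_1 = (2.1213, -2.1213, 3.0000)
after link 2: o_2 = (7.7782, -2.1213, 3.0000)
after link 3: o_3 = (7.7782, -2.1213, -1.0000)
after link 4: o_4 = (10.6066, 0.7071, -4.0000)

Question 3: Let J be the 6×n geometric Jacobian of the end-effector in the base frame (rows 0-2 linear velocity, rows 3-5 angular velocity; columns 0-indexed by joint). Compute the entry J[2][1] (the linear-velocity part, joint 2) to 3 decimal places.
-4.000

axis z_1 = (0.7071,0.7071,0.0000); lever o_n−o_1 = (8.4853,2.8284,-7.0000)
cross product → J_v[:, 1] = (-4.9497,4.9497,-4.0000)
J_ω[:, 1] = z_1
entry J[2][1] = -4.0000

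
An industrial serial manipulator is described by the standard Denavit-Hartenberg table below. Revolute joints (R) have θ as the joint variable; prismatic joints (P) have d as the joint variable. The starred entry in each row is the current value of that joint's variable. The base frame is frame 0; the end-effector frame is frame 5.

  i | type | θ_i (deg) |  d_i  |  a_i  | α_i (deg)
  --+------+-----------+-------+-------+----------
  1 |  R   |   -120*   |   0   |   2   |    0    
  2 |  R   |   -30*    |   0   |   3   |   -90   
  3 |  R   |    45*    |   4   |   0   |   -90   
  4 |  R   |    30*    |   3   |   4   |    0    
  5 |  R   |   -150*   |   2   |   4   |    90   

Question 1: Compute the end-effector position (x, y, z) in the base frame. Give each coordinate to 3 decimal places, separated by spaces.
after link 1: o_1 = (-1.0000, -1.7321, 0.0000)
after link 2: o_2 = (-3.5981, -3.2321, 0.0000)
after link 3: o_3 = (-1.5981, -6.6962, 0.0000)
after link 4: o_4 = (-2.8823, -5.1282, -4.5708)
after link 5: o_5 = (1.2993, -6.7140, -4.5708)

1.299 -6.714 -4.571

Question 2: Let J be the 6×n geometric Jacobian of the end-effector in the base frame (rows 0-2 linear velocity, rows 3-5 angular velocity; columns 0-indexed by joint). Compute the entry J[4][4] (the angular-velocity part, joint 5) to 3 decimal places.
0.354

axis z_4 = (0.6124,0.3536,-0.7071); lever o_n−o_4 = (4.1815,-1.5858,0.0000)
cross product → J_v[:, 4] = (-1.1213,-2.9568,-2.4495)
J_ω[:, 4] = z_4
entry J[4][4] = 0.3536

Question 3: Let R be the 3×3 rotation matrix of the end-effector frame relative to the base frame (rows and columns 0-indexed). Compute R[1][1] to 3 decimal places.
End-effector y-axis (col 1 of R) = (0.6124,0.3536,-0.7071)
R[1][1] = 0.3536

0.354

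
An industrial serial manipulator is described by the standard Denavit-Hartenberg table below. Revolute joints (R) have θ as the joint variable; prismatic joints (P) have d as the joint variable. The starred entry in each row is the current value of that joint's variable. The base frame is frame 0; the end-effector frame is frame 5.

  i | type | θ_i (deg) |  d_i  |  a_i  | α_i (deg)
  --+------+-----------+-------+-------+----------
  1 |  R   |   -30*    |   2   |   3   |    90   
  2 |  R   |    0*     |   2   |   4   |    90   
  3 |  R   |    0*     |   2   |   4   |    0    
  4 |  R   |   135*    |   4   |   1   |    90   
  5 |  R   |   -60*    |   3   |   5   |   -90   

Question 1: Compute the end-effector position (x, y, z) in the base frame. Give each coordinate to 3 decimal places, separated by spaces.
5.922 -11.036 0.330

after link 1: o_1 = (2.5981, -1.5000, 2.0000)
after link 2: o_2 = (5.0622, -5.2321, 2.0000)
after link 3: o_3 = (8.5263, -7.2321, 0.0000)
after link 4: o_4 = (7.5604, -7.4909, -4.0000)
after link 5: o_5 = (5.9220, -11.0357, 0.3301)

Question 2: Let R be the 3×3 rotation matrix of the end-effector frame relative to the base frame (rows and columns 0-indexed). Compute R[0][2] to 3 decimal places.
-0.837

End-effector z-axis (col 2 of R) = (-0.8365,-0.2241,-0.5000)
R[0][2] = -0.8365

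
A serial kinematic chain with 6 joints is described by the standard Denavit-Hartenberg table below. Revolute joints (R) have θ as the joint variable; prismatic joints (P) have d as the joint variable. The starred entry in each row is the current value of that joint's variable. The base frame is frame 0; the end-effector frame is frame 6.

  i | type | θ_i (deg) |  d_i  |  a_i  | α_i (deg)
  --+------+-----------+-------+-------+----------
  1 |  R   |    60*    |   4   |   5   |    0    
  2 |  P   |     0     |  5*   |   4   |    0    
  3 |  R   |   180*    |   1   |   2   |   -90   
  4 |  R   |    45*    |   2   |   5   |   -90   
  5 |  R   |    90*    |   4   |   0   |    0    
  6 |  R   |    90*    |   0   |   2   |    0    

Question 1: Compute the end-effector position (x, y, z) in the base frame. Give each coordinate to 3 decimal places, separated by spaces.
5.586 5.675 5.050

after link 1: o_1 = (2.5000, 4.3301, 4.0000)
after link 2: o_2 = (4.5000, 7.7942, 9.0000)
after link 3: o_3 = (3.5000, 6.0622, 10.0000)
after link 4: o_4 = (3.4643, 2.0003, 6.4645)
after link 5: o_5 = (4.8785, 4.4498, 3.6360)
after link 6: o_6 = (5.5856, 5.6746, 5.0503)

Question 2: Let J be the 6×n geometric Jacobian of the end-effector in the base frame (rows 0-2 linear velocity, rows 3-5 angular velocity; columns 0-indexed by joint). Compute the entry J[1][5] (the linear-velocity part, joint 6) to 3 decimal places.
-1.000

axis z_5 = (0.3536,0.6124,-0.7071); lever o_n−o_5 = (0.7071,1.2247,1.4142)
cross product → J_v[:, 5] = (1.7321,-1.0000,0.0000)
J_ω[:, 5] = z_5
entry J[1][5] = -1.0000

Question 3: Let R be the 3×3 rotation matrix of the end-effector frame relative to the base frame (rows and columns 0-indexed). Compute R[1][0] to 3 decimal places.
0.612

End-effector x-axis (col 0 of R) = (0.3536,0.6124,0.7071)
R[1][0] = 0.6124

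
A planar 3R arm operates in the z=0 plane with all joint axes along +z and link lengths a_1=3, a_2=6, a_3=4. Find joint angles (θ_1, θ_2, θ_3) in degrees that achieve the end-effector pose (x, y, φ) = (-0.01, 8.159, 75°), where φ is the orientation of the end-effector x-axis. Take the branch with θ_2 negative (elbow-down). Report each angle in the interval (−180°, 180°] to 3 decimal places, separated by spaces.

wrist centre = target − a_3·(cos φ, sin φ) = (-1.0453, 4.2953)
cos θ_2 = (19.5422−3²−6²)/(2·3·6) = -0.7072; θ_2 = -135.0045° (elbow-down)
β = atan2(4.2953,-1.0453) = 103.6773°; ψ = atan2(-4.2423,-1.2430) = -106.3303°
θ_1 = β − ψ = 210.0075°
θ_3 = φ − θ_1 − θ_2 = -0.0031° (wrapped to (-180°,180°])

-149.992 -135.004 -0.003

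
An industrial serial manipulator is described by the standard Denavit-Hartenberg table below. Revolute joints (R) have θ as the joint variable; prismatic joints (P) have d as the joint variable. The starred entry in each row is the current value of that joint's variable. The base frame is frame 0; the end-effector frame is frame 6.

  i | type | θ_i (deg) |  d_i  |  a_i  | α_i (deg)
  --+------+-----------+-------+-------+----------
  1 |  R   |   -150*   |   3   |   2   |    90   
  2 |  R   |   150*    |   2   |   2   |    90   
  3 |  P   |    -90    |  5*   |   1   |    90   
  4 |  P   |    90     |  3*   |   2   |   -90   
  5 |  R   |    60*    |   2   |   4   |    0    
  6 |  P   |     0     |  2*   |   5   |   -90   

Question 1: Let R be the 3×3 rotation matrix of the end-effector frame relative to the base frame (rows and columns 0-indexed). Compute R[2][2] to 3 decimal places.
End-effector z-axis (col 2 of R) = (0.7500,0.4330,-0.5000)
R[2][2] = -0.5000

-0.500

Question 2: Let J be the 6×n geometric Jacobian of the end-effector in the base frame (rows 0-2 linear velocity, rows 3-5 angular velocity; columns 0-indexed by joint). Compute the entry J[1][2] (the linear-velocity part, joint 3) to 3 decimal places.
prismatic axis z_2 = (-0.4330,-0.2500,0.8660)
J_v[:, 2] = z_2; J_ω[:, 2] = (0,0,0)
entry J[1][2] = -0.2500

-0.250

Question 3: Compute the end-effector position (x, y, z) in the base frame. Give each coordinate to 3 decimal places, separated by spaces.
after link 1: o_1 = (-1.7321, -1.0000, 3.0000)
after link 2: o_2 = (-1.2321, 1.5981, 4.0000)
after link 3: o_3 = (-2.8971, -0.5179, 8.3301)
after link 4: o_4 = (-6.0131, -2.3170, 8.5622)
after link 5: o_5 = (-5.2811, 0.4151, 12.0263)
after link 6: o_6 = (-4.1160, 3.3971, 16.3564)

-4.116 3.397 16.356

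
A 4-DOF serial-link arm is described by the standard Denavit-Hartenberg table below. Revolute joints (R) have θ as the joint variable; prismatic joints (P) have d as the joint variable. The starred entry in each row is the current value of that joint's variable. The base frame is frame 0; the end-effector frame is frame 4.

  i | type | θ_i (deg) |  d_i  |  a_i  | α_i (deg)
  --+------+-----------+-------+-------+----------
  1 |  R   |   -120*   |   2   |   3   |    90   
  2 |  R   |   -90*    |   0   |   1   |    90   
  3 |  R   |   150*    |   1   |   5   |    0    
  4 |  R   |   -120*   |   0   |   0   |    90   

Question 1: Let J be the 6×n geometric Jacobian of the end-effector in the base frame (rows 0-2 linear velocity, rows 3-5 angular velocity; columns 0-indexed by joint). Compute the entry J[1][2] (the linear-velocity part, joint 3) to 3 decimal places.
-2.165

axis z_2 = (0.5000,0.8660,-0.0000); lever o_n−o_2 = (-1.6651,2.1160,4.3301)
cross product → J_v[:, 2] = (3.7500,-2.1651,2.5000)
J_ω[:, 2] = z_2
entry J[1][2] = -2.1651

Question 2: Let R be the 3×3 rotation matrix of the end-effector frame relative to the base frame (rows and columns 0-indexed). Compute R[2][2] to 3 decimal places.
-0.500

End-effector z-axis (col 2 of R) = (0.7500,-0.4330,-0.5000)
R[2][2] = -0.5000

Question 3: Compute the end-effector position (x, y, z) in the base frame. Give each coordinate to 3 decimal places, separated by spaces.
after link 1: o_1 = (-1.5000, -2.5981, 2.0000)
after link 2: o_2 = (-1.5000, -2.5981, 1.0000)
after link 3: o_3 = (-3.1651, -0.4821, 5.3301)
after link 4: o_4 = (-3.1651, -0.4821, 5.3301)

-3.165 -0.482 5.330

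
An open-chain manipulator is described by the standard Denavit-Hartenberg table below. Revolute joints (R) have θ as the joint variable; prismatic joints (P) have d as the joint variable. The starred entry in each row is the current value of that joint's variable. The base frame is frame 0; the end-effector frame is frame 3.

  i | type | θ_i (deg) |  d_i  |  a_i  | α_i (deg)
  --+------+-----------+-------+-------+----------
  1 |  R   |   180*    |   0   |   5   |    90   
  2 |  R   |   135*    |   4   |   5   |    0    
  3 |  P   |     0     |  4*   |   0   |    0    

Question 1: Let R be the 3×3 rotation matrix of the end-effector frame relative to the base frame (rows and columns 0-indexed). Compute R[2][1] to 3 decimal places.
-0.707

End-effector y-axis (col 1 of R) = (0.7071,-0.0000,-0.7071)
R[2][1] = -0.7071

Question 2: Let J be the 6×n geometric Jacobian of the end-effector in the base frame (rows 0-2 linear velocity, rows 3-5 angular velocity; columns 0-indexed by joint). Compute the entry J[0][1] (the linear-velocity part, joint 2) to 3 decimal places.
3.536

axis z_1 = (0.0000,1.0000,0.0000); lever o_n−o_1 = (3.5355,8.0000,3.5355)
cross product → J_v[:, 1] = (3.5355,-0.0000,-3.5355)
J_ω[:, 1] = z_1
entry J[0][1] = 3.5355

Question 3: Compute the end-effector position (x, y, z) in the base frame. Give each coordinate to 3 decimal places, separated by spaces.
-1.464 8.000 3.536

after link 1: o_1 = (-5.0000, 0.0000, 0.0000)
after link 2: o_2 = (-1.4645, 4.0000, 3.5355)
after link 3: o_3 = (-1.4645, 8.0000, 3.5355)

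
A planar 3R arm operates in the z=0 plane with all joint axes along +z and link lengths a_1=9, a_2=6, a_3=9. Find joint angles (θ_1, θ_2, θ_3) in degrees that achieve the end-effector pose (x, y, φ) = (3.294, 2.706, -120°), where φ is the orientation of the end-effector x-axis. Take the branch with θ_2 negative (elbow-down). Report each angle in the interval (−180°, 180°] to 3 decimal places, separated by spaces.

76.828 -59.999 -136.828

wrist centre = target − a_3·(cos φ, sin φ) = (7.7940, 10.5002)
cos θ_2 = (171.0012−9²−6²)/(2·9·6) = 0.5000; θ_2 = -59.9992° (elbow-down)
β = atan2(10.5002,7.7940) = 53.4146°; ψ = atan2(-5.1961,12.0001) = -23.4129°
θ_1 = β − ψ = 76.8276°
θ_3 = φ − θ_1 − θ_2 = -136.8283° (wrapped to (-180°,180°])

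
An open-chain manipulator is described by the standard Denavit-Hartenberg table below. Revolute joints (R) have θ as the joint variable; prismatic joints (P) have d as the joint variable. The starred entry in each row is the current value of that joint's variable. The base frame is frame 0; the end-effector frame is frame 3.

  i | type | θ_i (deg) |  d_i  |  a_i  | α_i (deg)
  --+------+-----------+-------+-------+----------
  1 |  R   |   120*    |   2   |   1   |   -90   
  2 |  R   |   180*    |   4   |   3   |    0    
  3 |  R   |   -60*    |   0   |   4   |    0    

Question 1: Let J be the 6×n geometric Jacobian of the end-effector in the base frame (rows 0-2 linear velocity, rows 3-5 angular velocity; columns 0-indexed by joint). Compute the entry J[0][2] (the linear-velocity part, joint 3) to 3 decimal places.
axis z_2 = (-0.8660,-0.5000,0.0000); lever o_n−o_2 = (1.0000,-1.7321,-3.4641)
cross product → J_v[:, 2] = (1.7321,-3.0000,2.0000)
J_ω[:, 2] = z_2
entry J[0][2] = 1.7321

1.732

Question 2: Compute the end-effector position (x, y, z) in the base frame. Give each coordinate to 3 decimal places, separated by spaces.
-1.464 -5.464 -1.464

after link 1: o_1 = (-0.5000, 0.8660, 2.0000)
after link 2: o_2 = (-2.4641, -3.7321, 2.0000)
after link 3: o_3 = (-1.4641, -5.4641, -1.4641)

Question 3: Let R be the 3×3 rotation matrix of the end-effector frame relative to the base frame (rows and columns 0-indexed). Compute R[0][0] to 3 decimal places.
0.250

End-effector x-axis (col 0 of R) = (0.2500,-0.4330,-0.8660)
R[0][0] = 0.2500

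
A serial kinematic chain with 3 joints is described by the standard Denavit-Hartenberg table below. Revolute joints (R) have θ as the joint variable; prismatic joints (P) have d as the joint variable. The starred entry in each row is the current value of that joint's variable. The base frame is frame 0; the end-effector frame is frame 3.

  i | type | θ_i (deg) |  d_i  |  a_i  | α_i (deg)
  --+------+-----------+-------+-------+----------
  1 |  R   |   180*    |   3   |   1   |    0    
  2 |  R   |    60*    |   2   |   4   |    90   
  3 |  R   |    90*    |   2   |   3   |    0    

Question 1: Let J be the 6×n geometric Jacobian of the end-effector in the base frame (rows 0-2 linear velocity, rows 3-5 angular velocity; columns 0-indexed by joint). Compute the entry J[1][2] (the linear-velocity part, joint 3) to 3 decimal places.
axis z_2 = (-0.8660,0.5000,0.0000); lever o_n−o_2 = (-1.7321,1.0000,3.0000)
cross product → J_v[:, 2] = (1.5000,2.5981,0.0000)
J_ω[:, 2] = z_2
entry J[1][2] = 2.5981

2.598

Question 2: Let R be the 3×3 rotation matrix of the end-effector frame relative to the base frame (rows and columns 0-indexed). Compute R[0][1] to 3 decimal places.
0.500

End-effector y-axis (col 1 of R) = (0.5000,0.8660,0.0000)
R[0][1] = 0.5000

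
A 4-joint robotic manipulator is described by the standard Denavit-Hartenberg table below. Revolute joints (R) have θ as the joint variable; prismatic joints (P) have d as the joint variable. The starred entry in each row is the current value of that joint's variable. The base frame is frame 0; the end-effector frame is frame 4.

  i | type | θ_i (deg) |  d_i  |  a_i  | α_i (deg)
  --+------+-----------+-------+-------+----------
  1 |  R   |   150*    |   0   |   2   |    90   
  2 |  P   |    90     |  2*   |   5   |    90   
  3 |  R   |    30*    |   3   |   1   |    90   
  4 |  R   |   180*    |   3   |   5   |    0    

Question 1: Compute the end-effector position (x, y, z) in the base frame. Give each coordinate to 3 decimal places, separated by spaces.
-5.629 0.250 3.036

after link 1: o_1 = (-1.7321, 1.0000, 0.0000)
after link 2: o_2 = (-0.7321, 2.7321, 5.0000)
after link 3: o_3 = (-3.0801, 4.6651, 5.8660)
after link 4: o_4 = (-5.6292, 0.2500, 3.0359)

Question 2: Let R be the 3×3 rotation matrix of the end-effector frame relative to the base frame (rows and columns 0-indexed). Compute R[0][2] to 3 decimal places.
-0.433

End-effector z-axis (col 2 of R) = (-0.4330,-0.7500,0.5000)
R[0][2] = -0.4330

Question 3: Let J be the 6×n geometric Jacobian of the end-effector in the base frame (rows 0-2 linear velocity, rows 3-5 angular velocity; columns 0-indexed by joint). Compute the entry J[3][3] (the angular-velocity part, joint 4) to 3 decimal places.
-0.433

axis z_3 = (-0.4330,-0.7500,0.5000); lever o_n−o_3 = (-2.5490,-4.4151,-2.8301)
cross product → J_v[:, 3] = (4.3301,-2.5000,-0.0000)
J_ω[:, 3] = z_3
entry J[3][3] = -0.4330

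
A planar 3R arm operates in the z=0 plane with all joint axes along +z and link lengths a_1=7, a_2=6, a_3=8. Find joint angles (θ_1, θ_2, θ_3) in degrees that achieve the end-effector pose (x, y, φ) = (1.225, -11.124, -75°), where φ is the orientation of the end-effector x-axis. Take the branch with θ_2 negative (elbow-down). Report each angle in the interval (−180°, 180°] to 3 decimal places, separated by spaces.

-44.997 -150.003 120.000

wrist centre = target − a_3·(cos φ, sin φ) = (-0.8456, -3.3966)
cos θ_2 = (12.2518−7²−6²)/(2·7·6) = -0.8660; θ_2 = -150.0028° (elbow-down)
β = atan2(-3.3966,-0.8456) = -103.9791°; ψ = atan2(-2.9997,1.8037) = -58.9822°
θ_1 = β − ψ = -44.9970°
θ_3 = φ − θ_1 − θ_2 = 119.9998° (wrapped to (-180°,180°])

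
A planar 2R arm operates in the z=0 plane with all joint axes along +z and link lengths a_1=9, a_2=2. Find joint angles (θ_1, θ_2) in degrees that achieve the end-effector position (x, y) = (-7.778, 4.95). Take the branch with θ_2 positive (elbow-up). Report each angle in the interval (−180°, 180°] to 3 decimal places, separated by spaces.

134.998 90.000

cos θ_2 = (84.9998−9²−2²)/(2·9·2) = -0.0000; θ_2 = 90.0003° (elbow-up)
β = atan2(4.9500,-7.7780) = 147.5269°; ψ = atan2(2.0000,9.0000) = 12.5288°
θ_1 = β − ψ = 134.9981°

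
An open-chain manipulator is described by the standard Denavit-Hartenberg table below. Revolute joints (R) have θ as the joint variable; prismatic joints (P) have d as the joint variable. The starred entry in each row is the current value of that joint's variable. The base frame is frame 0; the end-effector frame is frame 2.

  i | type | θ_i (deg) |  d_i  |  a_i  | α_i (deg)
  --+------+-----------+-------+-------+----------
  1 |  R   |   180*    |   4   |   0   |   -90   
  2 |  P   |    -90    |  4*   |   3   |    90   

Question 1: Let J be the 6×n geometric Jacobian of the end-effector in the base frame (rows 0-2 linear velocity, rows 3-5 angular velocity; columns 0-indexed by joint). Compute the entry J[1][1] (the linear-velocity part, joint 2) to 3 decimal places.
prismatic axis z_1 = (-0.0000,-1.0000,0.0000)
J_v[:, 1] = z_1; J_ω[:, 1] = (0,0,0)
entry J[1][1] = -1.0000

-1.000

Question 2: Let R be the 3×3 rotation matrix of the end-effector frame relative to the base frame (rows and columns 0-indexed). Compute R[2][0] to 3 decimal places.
End-effector x-axis (col 0 of R) = (-0.0000,0.0000,1.0000)
R[2][0] = 1.0000

1.000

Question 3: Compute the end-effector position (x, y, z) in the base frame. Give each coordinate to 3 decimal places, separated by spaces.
after link 1: o_1 = (0.0000, 0.0000, 4.0000)
after link 2: o_2 = (-0.0000, -4.0000, 7.0000)

-0.000 -4.000 7.000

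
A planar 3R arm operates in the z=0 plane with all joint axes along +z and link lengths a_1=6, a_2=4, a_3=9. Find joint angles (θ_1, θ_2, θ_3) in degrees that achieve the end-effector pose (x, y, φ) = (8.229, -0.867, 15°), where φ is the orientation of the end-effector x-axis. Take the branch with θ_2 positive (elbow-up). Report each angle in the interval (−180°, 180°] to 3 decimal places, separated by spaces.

-136.529 149.996 1.533

wrist centre = target − a_3·(cos φ, sin φ) = (-0.4643, -3.1964)
cos θ_2 = (10.4324−6²−4²)/(2·6·4) = -0.8660; θ_2 = 149.9961° (elbow-up)
β = atan2(-3.1964,-0.4643) = -98.2655°; ψ = atan2(2.0002,2.5360) = 38.2637°
θ_1 = β − ψ = -136.5292°
θ_3 = φ − θ_1 − θ_2 = 1.5330° (wrapped to (-180°,180°])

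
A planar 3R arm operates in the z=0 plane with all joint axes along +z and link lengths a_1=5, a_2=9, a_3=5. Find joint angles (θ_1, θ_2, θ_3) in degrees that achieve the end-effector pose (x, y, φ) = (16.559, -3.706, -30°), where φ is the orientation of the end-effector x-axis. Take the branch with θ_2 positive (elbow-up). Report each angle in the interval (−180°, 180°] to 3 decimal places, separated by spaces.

wrist centre = target − a_3·(cos φ, sin φ) = (12.2289, -1.2060)
cos θ_2 = (150.9998−5²−9²)/(2·5·9) = 0.5000; θ_2 = 60.0002° (elbow-up)
β = atan2(-1.2060,12.2289) = -5.6322°; ψ = atan2(7.7942,9.5000) = 39.3671°
θ_1 = β − ψ = -44.9994°
θ_3 = φ − θ_1 − θ_2 = -45.0008° (wrapped to (-180°,180°])

-44.999 60.000 -45.001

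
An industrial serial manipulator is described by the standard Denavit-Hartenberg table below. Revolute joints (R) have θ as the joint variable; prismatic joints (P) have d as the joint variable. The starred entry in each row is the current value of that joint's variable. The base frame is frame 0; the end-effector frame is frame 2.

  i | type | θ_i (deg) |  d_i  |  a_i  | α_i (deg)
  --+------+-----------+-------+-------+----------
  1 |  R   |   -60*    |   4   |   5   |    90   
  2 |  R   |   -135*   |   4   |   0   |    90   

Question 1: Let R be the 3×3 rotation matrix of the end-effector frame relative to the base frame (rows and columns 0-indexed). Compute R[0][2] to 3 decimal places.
-0.354

End-effector z-axis (col 2 of R) = (-0.3536,0.6124,0.7071)
R[0][2] = -0.3536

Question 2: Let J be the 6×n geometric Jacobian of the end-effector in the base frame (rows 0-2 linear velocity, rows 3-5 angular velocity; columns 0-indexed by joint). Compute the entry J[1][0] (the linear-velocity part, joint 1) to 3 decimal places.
-0.964

axis z_0 = ẑ; lever o_n−o_0 = (-0.9641,-6.3301,4.0000)
cross product → J_v[:, 0] = (6.3301,-0.9641,0.0000)
J_ω[:, 0] = z_0
entry J[1][0] = -0.9641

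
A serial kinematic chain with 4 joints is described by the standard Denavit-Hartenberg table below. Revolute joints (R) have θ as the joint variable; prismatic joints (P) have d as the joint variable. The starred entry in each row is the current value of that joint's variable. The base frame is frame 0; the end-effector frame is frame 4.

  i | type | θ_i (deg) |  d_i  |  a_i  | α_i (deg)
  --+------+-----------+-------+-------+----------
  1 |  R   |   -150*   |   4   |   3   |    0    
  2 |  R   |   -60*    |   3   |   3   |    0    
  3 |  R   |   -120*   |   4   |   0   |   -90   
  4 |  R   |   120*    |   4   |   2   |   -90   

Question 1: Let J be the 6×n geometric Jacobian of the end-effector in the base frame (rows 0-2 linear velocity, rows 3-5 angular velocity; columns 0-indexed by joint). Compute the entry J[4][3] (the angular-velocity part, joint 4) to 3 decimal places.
axis z_3 = (-0.5000,0.8660,0.0000); lever o_n−o_3 = (-2.8660,2.9641,-1.7321)
cross product → J_v[:, 3] = (-1.5000,-0.8660,1.0000)
J_ω[:, 3] = z_3
entry J[4][3] = 0.8660

0.866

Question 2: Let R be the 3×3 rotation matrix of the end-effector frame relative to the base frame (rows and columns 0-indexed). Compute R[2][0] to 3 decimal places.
End-effector x-axis (col 0 of R) = (-0.4330,-0.2500,-0.8660)
R[2][0] = -0.8660

-0.866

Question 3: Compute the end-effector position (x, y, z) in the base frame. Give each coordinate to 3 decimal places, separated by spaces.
-8.062 2.964 9.268

after link 1: o_1 = (-2.5981, -1.5000, 4.0000)
after link 2: o_2 = (-5.1962, 0.0000, 7.0000)
after link 3: o_3 = (-5.1962, 0.0000, 11.0000)
after link 4: o_4 = (-8.0622, 2.9641, 9.2679)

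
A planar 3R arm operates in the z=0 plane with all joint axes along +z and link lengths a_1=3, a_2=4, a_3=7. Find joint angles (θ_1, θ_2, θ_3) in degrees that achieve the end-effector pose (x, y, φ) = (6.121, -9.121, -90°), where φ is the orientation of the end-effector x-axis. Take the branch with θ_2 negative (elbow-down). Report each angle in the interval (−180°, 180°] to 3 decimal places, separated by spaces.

6.785 -45.018 -51.767

wrist centre = target − a_3·(cos φ, sin φ) = (6.1210, -2.1210)
cos θ_2 = (41.9653−3²−4²)/(2·3·4) = 0.7069; θ_2 = -45.0178° (elbow-down)
β = atan2(-2.1210,6.1210) = -19.1118°; ψ = atan2(-2.8293,5.8275) = -25.8968°
θ_1 = β − ψ = 6.7850°
θ_3 = φ − θ_1 − θ_2 = -51.7672° (wrapped to (-180°,180°])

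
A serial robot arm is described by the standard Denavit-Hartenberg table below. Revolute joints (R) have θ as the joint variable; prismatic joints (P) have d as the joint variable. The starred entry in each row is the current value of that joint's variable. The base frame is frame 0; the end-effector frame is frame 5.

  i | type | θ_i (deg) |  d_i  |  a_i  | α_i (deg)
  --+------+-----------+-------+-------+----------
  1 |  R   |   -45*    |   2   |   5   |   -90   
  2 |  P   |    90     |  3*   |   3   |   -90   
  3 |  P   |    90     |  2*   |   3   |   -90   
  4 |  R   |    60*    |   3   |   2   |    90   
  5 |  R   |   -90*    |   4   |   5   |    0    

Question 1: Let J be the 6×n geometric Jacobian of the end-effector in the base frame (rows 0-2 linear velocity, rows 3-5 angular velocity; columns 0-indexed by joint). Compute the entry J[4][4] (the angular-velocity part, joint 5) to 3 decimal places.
axis z_4 = (-0.9659,-0.2588,-0.0000); lever o_n−o_4 = (-3.8637,-1.0353,-5.0000)
cross product → J_v[:, 4] = (1.2941,-4.8296,0.0000)
J_ω[:, 4] = z_4
entry J[4][4] = -0.2588

-0.259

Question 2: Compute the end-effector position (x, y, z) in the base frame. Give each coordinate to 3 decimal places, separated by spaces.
after link 1: o_1 = (3.5355, -3.5355, 2.0000)
after link 2: o_2 = (5.6569, -1.4142, -1.0000)
after link 3: o_3 = (2.1213, -2.1213, -1.0000)
after link 4: o_4 = (2.6390, -4.0532, 2.0000)
after link 5: o_5 = (-1.2247, -5.0884, -3.0000)

-1.225 -5.088 -3.000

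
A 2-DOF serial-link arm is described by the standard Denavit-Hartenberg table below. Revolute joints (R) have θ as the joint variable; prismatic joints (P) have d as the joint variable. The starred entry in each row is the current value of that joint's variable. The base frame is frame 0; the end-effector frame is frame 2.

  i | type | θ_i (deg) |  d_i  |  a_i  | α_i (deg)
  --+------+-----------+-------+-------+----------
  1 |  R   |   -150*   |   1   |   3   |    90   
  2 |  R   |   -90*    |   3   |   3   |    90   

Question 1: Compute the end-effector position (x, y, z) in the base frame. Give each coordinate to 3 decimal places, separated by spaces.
after link 1: o_1 = (-2.5981, -1.5000, 1.0000)
after link 2: o_2 = (-4.0981, 1.0981, -2.0000)

-4.098 1.098 -2.000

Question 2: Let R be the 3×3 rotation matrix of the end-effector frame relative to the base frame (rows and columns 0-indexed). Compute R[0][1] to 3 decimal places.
-0.500

End-effector y-axis (col 1 of R) = (-0.5000,0.8660,0.0000)
R[0][1] = -0.5000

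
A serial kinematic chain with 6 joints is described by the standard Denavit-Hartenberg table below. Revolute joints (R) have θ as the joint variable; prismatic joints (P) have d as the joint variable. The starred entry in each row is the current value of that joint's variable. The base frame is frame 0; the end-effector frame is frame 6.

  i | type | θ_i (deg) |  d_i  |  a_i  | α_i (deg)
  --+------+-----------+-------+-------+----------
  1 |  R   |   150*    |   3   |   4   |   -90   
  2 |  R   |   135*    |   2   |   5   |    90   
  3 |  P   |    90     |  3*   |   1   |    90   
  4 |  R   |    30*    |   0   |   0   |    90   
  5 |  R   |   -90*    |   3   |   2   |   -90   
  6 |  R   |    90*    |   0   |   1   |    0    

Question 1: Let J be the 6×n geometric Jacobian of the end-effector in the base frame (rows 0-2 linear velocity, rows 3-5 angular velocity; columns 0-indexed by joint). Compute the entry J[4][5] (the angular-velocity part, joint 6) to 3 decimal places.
axis z_5 = (-0.7392,-0.5732,-0.3536); lever o_n−o_5 = (-0.2803,0.7392,-0.6124)
cross product → J_v[:, 5] = (0.6124,-0.3536,-0.7071)
J_ω[:, 5] = z_5
entry J[4][5] = -0.5732

-0.573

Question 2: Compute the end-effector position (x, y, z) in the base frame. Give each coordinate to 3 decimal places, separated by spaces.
after link 1: o_1 = (-3.4641, 2.0000, 3.0000)
after link 2: o_2 = (-1.4022, -1.4998, -0.5355)
after link 3: o_3 = (-3.7394, -1.3052, -2.6569)
after link 4: o_4 = (-3.7394, -1.3052, -2.6569)
after link 5: o_5 = (-4.1231, -2.8157, 0.5945)
after link 6: o_6 = (-4.4034, -2.0765, -0.0179)

-4.403 -2.076 -0.018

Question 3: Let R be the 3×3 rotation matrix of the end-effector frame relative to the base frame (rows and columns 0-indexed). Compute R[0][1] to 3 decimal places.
0.612

End-effector y-axis (col 1 of R) = (0.6124,-0.3536,-0.7071)
R[0][1] = 0.6124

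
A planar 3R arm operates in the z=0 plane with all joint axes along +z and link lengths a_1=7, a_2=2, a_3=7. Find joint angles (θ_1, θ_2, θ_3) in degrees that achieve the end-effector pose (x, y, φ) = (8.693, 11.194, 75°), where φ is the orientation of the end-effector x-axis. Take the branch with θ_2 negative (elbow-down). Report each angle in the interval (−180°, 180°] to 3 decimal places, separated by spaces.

wrist centre = target − a_3·(cos φ, sin φ) = (6.8813, 4.4325)
cos θ_2 = (66.9991−7²−2²)/(2·7·2) = 0.5000; θ_2 = -60.0022° (elbow-down)
β = atan2(4.4325,6.8813) = 32.7873°; ψ = atan2(-1.7321,7.9999) = -12.2167°
θ_1 = β − ψ = 45.0040°
θ_3 = φ − θ_1 − θ_2 = 89.9982° (wrapped to (-180°,180°])

45.004 -60.002 89.998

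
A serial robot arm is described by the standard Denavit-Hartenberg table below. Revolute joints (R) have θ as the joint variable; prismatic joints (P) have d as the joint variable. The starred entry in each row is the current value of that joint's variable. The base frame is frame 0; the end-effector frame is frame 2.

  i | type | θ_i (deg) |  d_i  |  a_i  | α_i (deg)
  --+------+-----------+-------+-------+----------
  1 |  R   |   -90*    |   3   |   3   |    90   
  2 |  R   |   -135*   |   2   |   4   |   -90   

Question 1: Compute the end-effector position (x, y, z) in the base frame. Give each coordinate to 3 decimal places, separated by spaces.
after link 1: o_1 = (0.0000, -3.0000, 3.0000)
after link 2: o_2 = (-2.0000, -0.1716, 0.1716)

-2.000 -0.172 0.172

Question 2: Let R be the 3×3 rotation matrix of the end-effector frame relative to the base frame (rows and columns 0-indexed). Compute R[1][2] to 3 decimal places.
End-effector z-axis (col 2 of R) = (-0.0000,-0.7071,-0.7071)
R[1][2] = -0.7071

-0.707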